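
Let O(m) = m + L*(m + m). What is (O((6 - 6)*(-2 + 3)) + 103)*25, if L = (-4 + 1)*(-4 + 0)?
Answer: 2575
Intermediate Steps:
L = 12 (L = -3*(-4) = 12)
O(m) = 25*m (O(m) = m + 12*(m + m) = m + 12*(2*m) = m + 24*m = 25*m)
(O((6 - 6)*(-2 + 3)) + 103)*25 = (25*((6 - 6)*(-2 + 3)) + 103)*25 = (25*(0*1) + 103)*25 = (25*0 + 103)*25 = (0 + 103)*25 = 103*25 = 2575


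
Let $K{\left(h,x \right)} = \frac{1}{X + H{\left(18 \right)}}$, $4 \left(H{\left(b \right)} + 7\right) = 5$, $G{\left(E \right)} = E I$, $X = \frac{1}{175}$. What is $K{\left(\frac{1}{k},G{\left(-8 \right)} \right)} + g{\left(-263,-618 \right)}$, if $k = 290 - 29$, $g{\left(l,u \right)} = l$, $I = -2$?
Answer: $- \frac{1058223}{4021} \approx -263.17$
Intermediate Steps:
$k = 261$ ($k = 290 - 29 = 261$)
$X = \frac{1}{175} \approx 0.0057143$
$G{\left(E \right)} = - 2 E$ ($G{\left(E \right)} = E \left(-2\right) = - 2 E$)
$H{\left(b \right)} = - \frac{23}{4}$ ($H{\left(b \right)} = -7 + \frac{1}{4} \cdot 5 = -7 + \frac{5}{4} = - \frac{23}{4}$)
$K{\left(h,x \right)} = - \frac{700}{4021}$ ($K{\left(h,x \right)} = \frac{1}{\frac{1}{175} - \frac{23}{4}} = \frac{1}{- \frac{4021}{700}} = - \frac{700}{4021}$)
$K{\left(\frac{1}{k},G{\left(-8 \right)} \right)} + g{\left(-263,-618 \right)} = - \frac{700}{4021} - 263 = - \frac{1058223}{4021}$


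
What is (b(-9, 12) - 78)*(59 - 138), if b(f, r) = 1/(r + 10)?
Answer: 135485/22 ≈ 6158.4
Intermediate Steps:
b(f, r) = 1/(10 + r)
(b(-9, 12) - 78)*(59 - 138) = (1/(10 + 12) - 78)*(59 - 138) = (1/22 - 78)*(-79) = -1715/22*(-79) = 135485/22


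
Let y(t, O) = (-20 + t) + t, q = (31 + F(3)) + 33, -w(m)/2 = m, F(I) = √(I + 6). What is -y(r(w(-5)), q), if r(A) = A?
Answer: 0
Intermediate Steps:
F(I) = √(6 + I)
w(m) = -2*m
q = 67 (q = (31 + √(6 + 3)) + 33 = (31 + √9) + 33 = (31 + 3) + 33 = 34 + 33 = 67)
y(t, O) = -20 + 2*t
-y(r(w(-5)), q) = -(-20 + 2*(-2*(-5))) = -(-20 + 2*10) = -(-20 + 20) = -1*0 = 0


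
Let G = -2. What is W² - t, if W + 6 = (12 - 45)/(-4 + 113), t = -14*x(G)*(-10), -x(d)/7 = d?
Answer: -22814791/11881 ≈ -1920.3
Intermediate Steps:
x(d) = -7*d
t = 1960 (t = -(-98)*(-2)*(-10) = -14*14*(-10) = -196*(-10) = 1960)
W = -687/109 (W = -6 + (12 - 45)/(-4 + 113) = -6 - 33/109 = -687/109 ≈ -6.3027)
W² - t = (-687/109)² - 1*1960 = 471969/11881 - 1960 = -22814791/11881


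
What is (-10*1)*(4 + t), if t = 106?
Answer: -1100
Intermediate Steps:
(-10*1)*(4 + t) = (-10*1)*(4 + 106) = -10*110 = -1100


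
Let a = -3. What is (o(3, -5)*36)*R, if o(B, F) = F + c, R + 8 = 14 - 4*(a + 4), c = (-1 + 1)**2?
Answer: -360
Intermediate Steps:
c = 0 (c = 0**2 = 0)
R = 2 (R = -8 + (14 - 4*(-3 + 4)) = -8 + (14 - 4*1) = -8 + (14 - 4) = -8 + 10 = 2)
o(B, F) = F (o(B, F) = F + 0 = F)
(o(3, -5)*36)*R = -5*36*2 = -180*2 = -360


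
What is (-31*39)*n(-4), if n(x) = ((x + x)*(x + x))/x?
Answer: 19344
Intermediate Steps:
n(x) = 4*x (n(x) = ((2*x)*(2*x))/x = (4*x²)/x = 4*x)
(-31*39)*n(-4) = (-31*39)*(4*(-4)) = -1209*(-16) = 19344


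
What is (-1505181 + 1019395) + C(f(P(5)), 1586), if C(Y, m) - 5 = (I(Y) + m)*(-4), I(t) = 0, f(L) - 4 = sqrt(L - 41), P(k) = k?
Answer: -492125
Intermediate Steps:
f(L) = 4 + sqrt(-41 + L) (f(L) = 4 + sqrt(L - 41) = 4 + sqrt(-41 + L))
C(Y, m) = 5 - 4*m (C(Y, m) = 5 + (0 + m)*(-4) = 5 + m*(-4) = 5 - 4*m)
(-1505181 + 1019395) + C(f(P(5)), 1586) = (-1505181 + 1019395) + (5 - 4*1586) = -485786 + (5 - 6344) = -485786 - 6339 = -492125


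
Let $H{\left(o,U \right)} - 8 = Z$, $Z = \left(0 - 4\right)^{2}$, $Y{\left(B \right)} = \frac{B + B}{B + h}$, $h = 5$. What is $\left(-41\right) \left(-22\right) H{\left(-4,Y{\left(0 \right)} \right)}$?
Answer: $21648$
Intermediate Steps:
$Y{\left(B \right)} = \frac{2 B}{5 + B}$ ($Y{\left(B \right)} = \frac{B + B}{B + 5} = \frac{2 B}{5 + B}$)
$Z = 16$ ($Z = \left(-4\right)^{2} = 16$)
$H{\left(o,U \right)} = 24$ ($H{\left(o,U \right)} = 8 + 16 = 24$)
$\left(-41\right) \left(-22\right) H{\left(-4,Y{\left(0 \right)} \right)} = \left(-41\right) \left(-22\right) 24 = 902 \cdot 24 = 21648$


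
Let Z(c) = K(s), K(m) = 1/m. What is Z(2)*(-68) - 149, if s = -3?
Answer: -379/3 ≈ -126.33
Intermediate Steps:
Z(c) = -1/3 (Z(c) = 1/(-3) = -1/3)
Z(2)*(-68) - 149 = -1/3*(-68) - 149 = 68/3 - 149 = -379/3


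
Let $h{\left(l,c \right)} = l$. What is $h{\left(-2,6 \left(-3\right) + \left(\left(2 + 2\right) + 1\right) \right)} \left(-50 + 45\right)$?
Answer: $10$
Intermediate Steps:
$h{\left(-2,6 \left(-3\right) + \left(\left(2 + 2\right) + 1\right) \right)} \left(-50 + 45\right) = - 2 \left(-50 + 45\right) = \left(-2\right) \left(-5\right) = 10$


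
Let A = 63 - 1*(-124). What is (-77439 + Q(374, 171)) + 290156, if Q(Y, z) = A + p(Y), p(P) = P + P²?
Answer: 353154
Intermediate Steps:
A = 187 (A = 63 + 124 = 187)
Q(Y, z) = 187 + Y*(1 + Y)
(-77439 + Q(374, 171)) + 290156 = (-77439 + (187 + 374*(1 + 374))) + 290156 = (-77439 + (187 + 374*375)) + 290156 = (-77439 + (187 + 140250)) + 290156 = (-77439 + 140437) + 290156 = 62998 + 290156 = 353154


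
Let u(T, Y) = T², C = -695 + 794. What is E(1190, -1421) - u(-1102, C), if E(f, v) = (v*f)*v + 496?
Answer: 2401682882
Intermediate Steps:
E(f, v) = 496 + f*v² (E(f, v) = (f*v)*v + 496 = f*v² + 496 = 496 + f*v²)
C = 99
E(1190, -1421) - u(-1102, C) = (496 + 1190*(-1421)²) - 1*(-1102)² = (496 + 1190*2019241) - 1*1214404 = (496 + 2402896790) - 1214404 = 2402897286 - 1214404 = 2401682882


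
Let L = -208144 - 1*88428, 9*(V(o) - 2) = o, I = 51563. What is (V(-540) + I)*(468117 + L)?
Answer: 8835425225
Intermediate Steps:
V(o) = 2 + o/9
L = -296572 (L = -208144 - 88428 = -296572)
(V(-540) + I)*(468117 + L) = ((2 + (⅑)*(-540)) + 51563)*(468117 - 296572) = ((2 - 60) + 51563)*171545 = (-58 + 51563)*171545 = 51505*171545 = 8835425225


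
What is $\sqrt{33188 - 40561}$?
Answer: $i \sqrt{7373} \approx 85.866 i$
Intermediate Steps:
$\sqrt{33188 - 40561} = \sqrt{-7373} = i \sqrt{7373}$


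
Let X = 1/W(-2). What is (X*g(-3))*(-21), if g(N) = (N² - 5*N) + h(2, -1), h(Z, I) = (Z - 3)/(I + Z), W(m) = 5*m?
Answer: 483/10 ≈ 48.300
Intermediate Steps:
h(Z, I) = (-3 + Z)/(I + Z)
X = -⅒ (X = 1/(5*(-2)) = 1/(-10) = -⅒ ≈ -0.10000)
g(N) = -1 + N² - 5*N (g(N) = (N² - 5*N) + (-3 + 2)/(-1 + 2) = (N² - 5*N) - 1/1 = (N² - 5*N) + 1*(-1) = (N² - 5*N) - 1 = -1 + N² - 5*N)
(X*g(-3))*(-21) = -(-1 + (-3)² - 5*(-3))/10*(-21) = -(-1 + 9 + 15)/10*(-21) = -⅒*23*(-21) = -23/10*(-21) = 483/10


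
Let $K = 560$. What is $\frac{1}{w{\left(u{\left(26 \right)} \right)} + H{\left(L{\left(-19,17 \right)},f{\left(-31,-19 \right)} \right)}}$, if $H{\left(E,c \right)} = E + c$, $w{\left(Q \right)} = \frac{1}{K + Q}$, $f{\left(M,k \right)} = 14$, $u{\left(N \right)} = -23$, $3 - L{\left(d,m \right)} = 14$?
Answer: $\frac{537}{1612} \approx 0.33313$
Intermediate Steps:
$L{\left(d,m \right)} = -11$ ($L{\left(d,m \right)} = 3 - 14 = -11$)
$w{\left(Q \right)} = \frac{1}{560 + Q}$
$\frac{1}{w{\left(u{\left(26 \right)} \right)} + H{\left(L{\left(-19,17 \right)},f{\left(-31,-19 \right)} \right)}} = \frac{1}{\frac{1}{560 - 23} + \left(-11 + 14\right)} = \frac{1}{\frac{1}{537} + 3} = \frac{1}{\frac{1612}{537}} = \frac{537}{1612}$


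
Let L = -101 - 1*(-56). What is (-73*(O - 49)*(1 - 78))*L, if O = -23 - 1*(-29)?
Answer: 10876635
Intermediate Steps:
O = 6 (O = -23 + 29 = 6)
L = -45 (L = -101 + 56 = -45)
(-73*(O - 49)*(1 - 78))*L = -73*(6 - 49)*(1 - 78)*(-45) = -(-3139)*(-77)*(-45) = -73*3311*(-45) = -241703*(-45) = 10876635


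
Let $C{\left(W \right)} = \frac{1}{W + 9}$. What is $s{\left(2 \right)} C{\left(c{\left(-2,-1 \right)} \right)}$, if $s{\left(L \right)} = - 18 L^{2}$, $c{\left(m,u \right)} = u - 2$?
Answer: $-12$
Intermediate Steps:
$c{\left(m,u \right)} = -2 + u$
$C{\left(W \right)} = \frac{1}{9 + W}$
$s{\left(2 \right)} C{\left(c{\left(-2,-1 \right)} \right)} = \frac{\left(-18\right) 2^{2}}{9 - 3} = \frac{\left(-18\right) 4}{9 - 3} = - \frac{72}{6} = \left(-72\right) \frac{1}{6} = -12$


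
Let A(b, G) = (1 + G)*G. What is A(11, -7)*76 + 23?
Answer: 3215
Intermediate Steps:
A(b, G) = G*(1 + G)
A(11, -7)*76 + 23 = -7*(1 - 7)*76 + 23 = -7*(-6)*76 + 23 = 42*76 + 23 = 3192 + 23 = 3215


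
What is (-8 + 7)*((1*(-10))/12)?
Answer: 5/6 ≈ 0.83333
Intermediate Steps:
(-8 + 7)*((1*(-10))/12) = -(-10)/12 = -1*(-5/6) = 5/6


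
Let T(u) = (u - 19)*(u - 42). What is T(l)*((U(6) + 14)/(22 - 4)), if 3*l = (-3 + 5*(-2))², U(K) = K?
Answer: 48160/81 ≈ 594.57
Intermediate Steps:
l = 169/3 (l = (-3 + 5*(-2))²/3 = (-3 - 10)²/3 = (⅓)*(-13)² = (⅓)*169 = 169/3 ≈ 56.333)
T(u) = (-42 + u)*(-19 + u) (T(u) = (-19 + u)*(-42 + u) = (-42 + u)*(-19 + u))
T(l)*((U(6) + 14)/(22 - 4)) = (798 + (169/3)² - 61*169/3)*((6 + 14)/(22 - 4)) = (798 + 28561/9 - 10309/3)*(20/18) = 4816*(20*(1/18))/9 = (4816/9)*(10/9) = 48160/81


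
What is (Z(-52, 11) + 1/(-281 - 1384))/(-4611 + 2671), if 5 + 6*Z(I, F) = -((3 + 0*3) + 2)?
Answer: 694/807525 ≈ 0.00085942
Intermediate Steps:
Z(I, F) = -5/3 (Z(I, F) = -⅚ + (-((3 + 0*3) + 2))/6 = -⅚ + (-((3 + 0) + 2))/6 = -⅚ + (-(3 + 2))/6 = -⅚ + (-1*5)/6 = -⅚ + (⅙)*(-5) = -⅚ - ⅚ = -5/3)
(Z(-52, 11) + 1/(-281 - 1384))/(-4611 + 2671) = (-5/3 + 1/(-281 - 1384))/(-4611 + 2671) = (-5/3 + 1/(-1665))/(-1940) = (-5/3 - 1/1665)*(-1/1940) = -2776/1665*(-1/1940) = 694/807525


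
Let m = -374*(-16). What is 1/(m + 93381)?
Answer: 1/99365 ≈ 1.0064e-5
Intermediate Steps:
m = 5984
1/(m + 93381) = 1/(5984 + 93381) = 1/99365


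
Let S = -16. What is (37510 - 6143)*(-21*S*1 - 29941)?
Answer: -928620035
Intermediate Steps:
(37510 - 6143)*(-21*S*1 - 29941) = (37510 - 6143)*(-21*(-16)*1 - 29941) = 31367*(336*1 - 29941) = 31367*(336 - 29941) = 31367*(-29605) = -928620035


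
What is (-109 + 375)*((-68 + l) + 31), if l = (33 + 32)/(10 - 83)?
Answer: -735756/73 ≈ -10079.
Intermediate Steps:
l = -65/73 (l = 65/(-73) = 65*(-1/73) = -65/73 ≈ -0.89041)
(-109 + 375)*((-68 + l) + 31) = (-109 + 375)*((-68 - 65/73) + 31) = 266*(-5029/73 + 31) = 266*(-2766/73) = -735756/73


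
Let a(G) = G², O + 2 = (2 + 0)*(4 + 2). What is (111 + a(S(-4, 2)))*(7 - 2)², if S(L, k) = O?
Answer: 5275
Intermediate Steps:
O = 10 (O = -2 + (2 + 0)*(4 + 2) = -2 + 2*6 = -2 + 12 = 10)
S(L, k) = 10
(111 + a(S(-4, 2)))*(7 - 2)² = (111 + 10²)*(7 - 2)² = (111 + 100)*5² = 211*25 = 5275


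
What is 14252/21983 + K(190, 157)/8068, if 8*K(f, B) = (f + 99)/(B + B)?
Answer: 288849014719/445525416128 ≈ 0.64833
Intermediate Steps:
K(f, B) = (99 + f)/(16*B) (K(f, B) = ((f + 99)/(B + B))/8 = ((99 + f)/((2*B)))/8 = ((99 + f)*(1/(2*B)))/8 = ((99 + f)/(2*B))/8 = (99 + f)/(16*B))
14252/21983 + K(190, 157)/8068 = 14252/21983 + ((1/16)*(99 + 190)/157)/8068 = 14252*(1/21983) + ((1/16)*(1/157)*289)*(1/8068) = 14252/21983 + (289/2512)*(1/8068) = 14252/21983 + 289/20266816 = 288849014719/445525416128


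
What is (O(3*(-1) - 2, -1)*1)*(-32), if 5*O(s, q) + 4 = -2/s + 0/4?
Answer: 576/25 ≈ 23.040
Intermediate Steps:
O(s, q) = -4/5 - 2/(5*s) (O(s, q) = -4/5 + (-2/s + 0/4)/5 = -4/5 + (-2/s + 0*(1/4))/5 = -4/5 + (-2/s + 0)/5 = -4/5 + (-2/s)/5 = -4/5 - 2/(5*s))
(O(3*(-1) - 2, -1)*1)*(-32) = ((2*(-1 - 2*(3*(-1) - 2))/(5*(3*(-1) - 2)))*1)*(-32) = ((2*(-1 - 2*(-3 - 2))/(5*(-3 - 2)))*1)*(-32) = (((2/5)*(-1 - 2*(-5))/(-5))*1)*(-32) = (((2/5)*(-1/5)*(-1 + 10))*1)*(-32) = (((2/5)*(-1/5)*9)*1)*(-32) = -18/25*1*(-32) = -18/25*(-32) = 576/25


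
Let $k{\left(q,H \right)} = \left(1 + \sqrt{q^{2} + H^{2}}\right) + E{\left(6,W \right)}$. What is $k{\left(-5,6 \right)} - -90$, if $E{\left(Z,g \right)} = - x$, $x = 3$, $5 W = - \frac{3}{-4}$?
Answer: $88 + \sqrt{61} \approx 95.81$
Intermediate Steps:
$W = \frac{3}{20}$ ($W = \frac{\left(-3\right) \frac{1}{-4}}{5} = \frac{\left(-3\right) \left(- \frac{1}{4}\right)}{5} = \frac{1}{5} \cdot \frac{3}{4} = \frac{3}{20} \approx 0.15$)
$E{\left(Z,g \right)} = -3$ ($E{\left(Z,g \right)} = \left(-1\right) 3 = -3$)
$k{\left(q,H \right)} = -2 + \sqrt{H^{2} + q^{2}}$ ($k{\left(q,H \right)} = \left(1 + \sqrt{q^{2} + H^{2}}\right) - 3 = \left(1 + \sqrt{H^{2} + q^{2}}\right) - 3 = -2 + \sqrt{H^{2} + q^{2}}$)
$k{\left(-5,6 \right)} - -90 = \left(-2 + \sqrt{6^{2} + \left(-5\right)^{2}}\right) - -90 = \left(-2 + \sqrt{36 + 25}\right) + 90 = \left(-2 + \sqrt{61}\right) + 90 = 88 + \sqrt{61}$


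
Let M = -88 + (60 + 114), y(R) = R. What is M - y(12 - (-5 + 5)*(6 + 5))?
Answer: 74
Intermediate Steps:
M = 86 (M = -88 + 174 = 86)
M - y(12 - (-5 + 5)*(6 + 5)) = 86 - (12 - (-5 + 5)*(6 + 5)) = 86 - (12 - 0*11) = 86 - (12 - 1*0) = 86 - (12 + 0) = 86 - 1*12 = 86 - 12 = 74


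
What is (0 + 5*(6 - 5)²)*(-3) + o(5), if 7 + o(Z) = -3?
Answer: -25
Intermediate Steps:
o(Z) = -10 (o(Z) = -7 - 3 = -10)
(0 + 5*(6 - 5)²)*(-3) + o(5) = (0 + 5*(6 - 5)²)*(-3) - 10 = (0 + 5*1²)*(-3) - 10 = (0 + 5*1)*(-3) - 10 = (0 + 5)*(-3) - 10 = 5*(-3) - 10 = -15 - 10 = -25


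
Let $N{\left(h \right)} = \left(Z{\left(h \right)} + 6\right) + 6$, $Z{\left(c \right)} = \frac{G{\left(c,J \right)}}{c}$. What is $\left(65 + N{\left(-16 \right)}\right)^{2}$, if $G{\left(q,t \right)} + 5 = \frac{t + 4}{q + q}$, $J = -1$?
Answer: $\frac{1567130569}{262144} \approx 5978.1$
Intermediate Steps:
$G{\left(q,t \right)} = -5 + \frac{4 + t}{2 q}$ ($G{\left(q,t \right)} = -5 + \frac{t + 4}{q + q} = -5 + \frac{4 + t}{2 q}$)
$Z{\left(c \right)} = \frac{3 - 10 c}{2 c^{2}}$ ($Z{\left(c \right)} = \frac{\frac{1}{2} \frac{1}{c} \left(4 - 1 - 10 c\right)}{c} = \frac{\frac{1}{2} \frac{1}{c} \left(3 - 10 c\right)}{c} = \frac{3 - 10 c}{2 c^{2}}$)
$N{\left(h \right)} = 12 + \frac{3 - 10 h}{2 h^{2}}$ ($N{\left(h \right)} = \left(\frac{3 - 10 h}{2 h^{2}} + 6\right) + 6 = \left(6 + \frac{3 - 10 h}{2 h^{2}}\right) + 6 = 12 + \frac{3 - 10 h}{2 h^{2}}$)
$\left(65 + N{\left(-16 \right)}\right)^{2} = \left(65 + \left(12 - \frac{5}{-16} + \frac{3}{2 \cdot 256}\right)\right)^{2} = \left(65 + \left(12 - - \frac{5}{16} + \frac{3}{2} \cdot \frac{1}{256}\right)\right)^{2} = \left(65 + \left(12 + \frac{5}{16} + \frac{3}{512}\right)\right)^{2} = \left(65 + \frac{6307}{512}\right)^{2} = \left(\frac{39587}{512}\right)^{2} = \frac{1567130569}{262144}$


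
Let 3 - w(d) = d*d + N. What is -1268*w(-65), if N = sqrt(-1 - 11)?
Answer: 5353496 + 2536*I*sqrt(3) ≈ 5.3535e+6 + 4392.5*I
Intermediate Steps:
N = 2*I*sqrt(3) (N = sqrt(-12) = 2*I*sqrt(3) ≈ 3.4641*I)
w(d) = 3 - d**2 - 2*I*sqrt(3) (w(d) = 3 - (d*d + 2*I*sqrt(3)) = 3 - (d**2 + 2*I*sqrt(3)) = 3 + (-d**2 - 2*I*sqrt(3)) = 3 - d**2 - 2*I*sqrt(3))
-1268*w(-65) = -1268*(3 - 1*(-65)**2 - 2*I*sqrt(3)) = -1268*(3 - 1*4225 - 2*I*sqrt(3)) = -1268*(3 - 4225 - 2*I*sqrt(3)) = -1268*(-4222 - 2*I*sqrt(3)) = 5353496 + 2536*I*sqrt(3)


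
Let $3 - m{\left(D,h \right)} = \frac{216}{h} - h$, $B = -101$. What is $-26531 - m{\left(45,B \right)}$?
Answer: $- \frac{2669949}{101} \approx -26435.0$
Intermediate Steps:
$m{\left(D,h \right)} = 3 + h - \frac{216}{h}$ ($m{\left(D,h \right)} = 3 - \left(\frac{216}{h} - h\right) = 3 - \left(- h + \frac{216}{h}\right) = 3 + \left(h - \frac{216}{h}\right) = 3 + h - \frac{216}{h}$)
$-26531 - m{\left(45,B \right)} = -26531 - \left(3 - 101 - \frac{216}{-101}\right) = -26531 - \left(3 - 101 - - \frac{216}{101}\right) = -26531 - \left(3 - 101 + \frac{216}{101}\right) = -26531 - - \frac{9682}{101} = -26531 + \frac{9682}{101} = - \frac{2669949}{101}$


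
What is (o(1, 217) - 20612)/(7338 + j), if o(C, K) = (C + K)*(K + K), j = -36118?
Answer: -3700/1439 ≈ -2.5712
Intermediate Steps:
o(C, K) = 2*K*(C + K) (o(C, K) = (C + K)*(2*K) = 2*K*(C + K))
(o(1, 217) - 20612)/(7338 + j) = (2*217*(1 + 217) - 20612)/(7338 - 36118) = (2*217*218 - 20612)/(-28780) = (94612 - 20612)*(-1/28780) = 74000*(-1/28780) = -3700/1439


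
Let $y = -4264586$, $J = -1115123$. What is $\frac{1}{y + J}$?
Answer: $- \frac{1}{5379709} \approx -1.8588 \cdot 10^{-7}$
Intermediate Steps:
$\frac{1}{y + J} = \frac{1}{-4264586 - 1115123} = \frac{1}{-5379709} = - \frac{1}{5379709}$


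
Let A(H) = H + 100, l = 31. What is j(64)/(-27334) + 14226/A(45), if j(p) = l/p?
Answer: 24886618481/253659520 ≈ 98.110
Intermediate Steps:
A(H) = 100 + H
j(p) = 31/p
j(64)/(-27334) + 14226/A(45) = (31/64)/(-27334) + 14226/(100 + 45) = (31*(1/64))*(-1/27334) + 14226/145 = (31/64)*(-1/27334) + 14226*(1/145) = -31/1749376 + 14226/145 = 24886618481/253659520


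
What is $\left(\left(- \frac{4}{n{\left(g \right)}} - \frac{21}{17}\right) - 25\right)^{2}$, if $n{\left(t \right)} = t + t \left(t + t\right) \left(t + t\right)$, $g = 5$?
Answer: $\frac{50759188804}{73702225} \approx 688.71$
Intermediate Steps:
$n{\left(t \right)} = t + 4 t^{3}$ ($n{\left(t \right)} = t + t 2 t 2 t = t + t 4 t^{2} = t + 4 t^{3}$)
$\left(\left(- \frac{4}{n{\left(g \right)}} - \frac{21}{17}\right) - 25\right)^{2} = \left(\left(- \frac{4}{5 + 4 \cdot 5^{3}} - \frac{21}{17}\right) - 25\right)^{2} = \left(\left(- \frac{4}{5 + 4 \cdot 125} - \frac{21}{17}\right) - 25\right)^{2} = \left(\left(- \frac{4}{5 + 500} - \frac{21}{17}\right) - 25\right)^{2} = \left(\left(- \frac{4}{505} - \frac{21}{17}\right) - 25\right)^{2} = \left(- \frac{10673}{8585} - 25\right)^{2} = \left(- \frac{225298}{8585}\right)^{2} = \frac{50759188804}{73702225}$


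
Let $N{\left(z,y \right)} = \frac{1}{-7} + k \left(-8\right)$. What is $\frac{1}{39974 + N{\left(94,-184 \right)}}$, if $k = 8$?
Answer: $\frac{7}{279369} \approx 2.5056 \cdot 10^{-5}$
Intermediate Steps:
$N{\left(z,y \right)} = - \frac{449}{7}$ ($N{\left(z,y \right)} = \frac{1}{-7} + 8 \left(-8\right) = - \frac{1}{7} - 64 = - \frac{449}{7}$)
$\frac{1}{39974 + N{\left(94,-184 \right)}} = \frac{1}{39974 - \frac{449}{7}} = \frac{1}{\frac{279369}{7}} = \frac{7}{279369}$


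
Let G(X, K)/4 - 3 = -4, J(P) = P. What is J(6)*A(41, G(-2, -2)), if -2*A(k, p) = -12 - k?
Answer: 159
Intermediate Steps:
G(X, K) = -4 (G(X, K) = 12 + 4*(-4) = 12 - 16 = -4)
A(k, p) = 6 + k/2 (A(k, p) = -(-12 - k)/2 = 6 + k/2)
J(6)*A(41, G(-2, -2)) = 6*(6 + (1/2)*41) = 6*(6 + 41/2) = 6*(53/2) = 159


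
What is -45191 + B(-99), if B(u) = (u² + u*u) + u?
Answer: -25688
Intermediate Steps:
B(u) = u + 2*u² (B(u) = (u² + u²) + u = 2*u² + u = u + 2*u²)
-45191 + B(-99) = -45191 - 99*(1 + 2*(-99)) = -45191 - 99*(1 - 198) = -45191 - 99*(-197) = -45191 + 19503 = -25688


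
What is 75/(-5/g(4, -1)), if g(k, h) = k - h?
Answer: -75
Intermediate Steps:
75/(-5/g(4, -1)) = 75/(-5/(4 - 1*(-1))) = 75/(-5/(4 + 1)) = 75/(-5/5) = 75/(-5*⅕) = 75/(-1) = -1*75 = -75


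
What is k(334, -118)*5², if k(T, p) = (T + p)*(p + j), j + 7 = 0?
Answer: -675000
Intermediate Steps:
j = -7 (j = -7 + 0 = -7)
k(T, p) = (-7 + p)*(T + p) (k(T, p) = (T + p)*(p - 7) = (T + p)*(-7 + p) = (-7 + p)*(T + p))
k(334, -118)*5² = ((-118)² - 7*334 - 7*(-118) + 334*(-118))*5² = (13924 - 2338 + 826 - 39412)*25 = -27000*25 = -675000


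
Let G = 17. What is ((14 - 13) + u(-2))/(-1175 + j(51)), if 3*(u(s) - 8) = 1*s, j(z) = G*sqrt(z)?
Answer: -29375/4097658 - 425*sqrt(51)/4097658 ≈ -0.0079094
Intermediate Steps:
j(z) = 17*sqrt(z)
u(s) = 8 + s/3 (u(s) = 8 + (1*s)/3 = 8 + s/3)
((14 - 13) + u(-2))/(-1175 + j(51)) = ((14 - 13) + (8 + (1/3)*(-2)))/(-1175 + 17*sqrt(51)) = (1 + (8 - 2/3))/(-1175 + 17*sqrt(51)) = (1 + 22/3)/(-1175 + 17*sqrt(51)) = (25/3)/(-1175 + 17*sqrt(51)) = 25/(3*(-1175 + 17*sqrt(51)))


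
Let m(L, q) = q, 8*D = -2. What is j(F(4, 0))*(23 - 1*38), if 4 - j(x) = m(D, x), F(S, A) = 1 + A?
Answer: -45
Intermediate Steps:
D = -1/4 (D = (1/8)*(-2) = -1/4 ≈ -0.25000)
j(x) = 4 - x
j(F(4, 0))*(23 - 1*38) = (4 - (1 + 0))*(23 - 1*38) = (4 - 1*1)*(23 - 38) = (4 - 1)*(-15) = 3*(-15) = -45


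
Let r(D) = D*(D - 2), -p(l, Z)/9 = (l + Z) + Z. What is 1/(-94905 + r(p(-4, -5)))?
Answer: -1/79281 ≈ -1.2613e-5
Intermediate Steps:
p(l, Z) = -18*Z - 9*l (p(l, Z) = -9*((l + Z) + Z) = -9*((Z + l) + Z) = -9*(l + 2*Z) = -18*Z - 9*l)
r(D) = D*(-2 + D)
1/(-94905 + r(p(-4, -5))) = 1/(-94905 + (-18*(-5) - 9*(-4))*(-2 + (-18*(-5) - 9*(-4)))) = 1/(-94905 + (90 + 36)*(-2 + (90 + 36))) = 1/(-94905 + 126*(-2 + 126)) = 1/(-94905 + 126*124) = 1/(-94905 + 15624) = 1/(-79281) = -1/79281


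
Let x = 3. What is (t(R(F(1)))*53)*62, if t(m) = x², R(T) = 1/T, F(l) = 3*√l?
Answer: 29574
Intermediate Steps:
R(T) = 1/T
t(m) = 9 (t(m) = 3² = 9)
(t(R(F(1)))*53)*62 = (9*53)*62 = 477*62 = 29574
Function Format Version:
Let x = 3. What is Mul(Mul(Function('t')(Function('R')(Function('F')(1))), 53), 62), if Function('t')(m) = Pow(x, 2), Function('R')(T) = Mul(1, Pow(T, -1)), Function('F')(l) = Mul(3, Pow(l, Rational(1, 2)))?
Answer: 29574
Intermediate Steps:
Function('R')(T) = Pow(T, -1)
Function('t')(m) = 9 (Function('t')(m) = Pow(3, 2) = 9)
Mul(Mul(Function('t')(Function('R')(Function('F')(1))), 53), 62) = Mul(Mul(9, 53), 62) = Mul(477, 62) = 29574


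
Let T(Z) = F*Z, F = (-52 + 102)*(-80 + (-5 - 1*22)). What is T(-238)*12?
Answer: 15279600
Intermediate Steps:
F = -5350 (F = 50*(-80 + (-5 - 22)) = 50*(-80 - 27) = 50*(-107) = -5350)
T(Z) = -5350*Z
T(-238)*12 = -5350*(-238)*12 = 1273300*12 = 15279600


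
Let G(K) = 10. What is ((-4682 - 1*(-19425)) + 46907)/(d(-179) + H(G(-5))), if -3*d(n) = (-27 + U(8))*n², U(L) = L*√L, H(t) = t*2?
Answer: 160012636650/222881589217 + 94815727200*√2/222881589217 ≈ 1.3195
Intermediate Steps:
H(t) = 2*t
U(L) = L^(3/2)
d(n) = -n²*(-27 + 16*√2)/3 (d(n) = -(-27 + 8^(3/2))*n²/3 = -(-27 + 16*√2)*n²/3 = -n²*(-27 + 16*√2)/3)
((-4682 - 1*(-19425)) + 46907)/(d(-179) + H(G(-5))) = ((-4682 - 1*(-19425)) + 46907)/((⅓)*(-179)²*(27 - 16*√2) + 2*10) = ((-4682 + 19425) + 46907)/((⅓)*32041*(27 - 16*√2) + 20) = (14743 + 46907)/((288369 - 512656*√2/3) + 20) = 61650/(288389 - 512656*√2/3)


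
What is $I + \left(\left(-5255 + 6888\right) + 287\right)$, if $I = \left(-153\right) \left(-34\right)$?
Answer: $7122$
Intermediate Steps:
$I = 5202$
$I + \left(\left(-5255 + 6888\right) + 287\right) = 5202 + \left(\left(-5255 + 6888\right) + 287\right) = 5202 + \left(1633 + 287\right) = 5202 + 1920 = 7122$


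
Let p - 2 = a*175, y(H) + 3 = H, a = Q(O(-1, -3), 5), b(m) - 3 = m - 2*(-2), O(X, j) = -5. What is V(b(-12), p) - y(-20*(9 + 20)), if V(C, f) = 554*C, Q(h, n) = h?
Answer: -2187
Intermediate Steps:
b(m) = 7 + m (b(m) = 3 + (m - 2*(-2)) = 3 + (m + 4) = 3 + (4 + m) = 7 + m)
a = -5
y(H) = -3 + H
p = -873 (p = 2 - 5*175 = 2 - 875 = -873)
V(b(-12), p) - y(-20*(9 + 20)) = 554*(7 - 12) - (-3 - 20*(9 + 20)) = 554*(-5) - (-3 - 20*29) = -2770 - (-3 - 580) = -2770 - 1*(-583) = -2770 + 583 = -2187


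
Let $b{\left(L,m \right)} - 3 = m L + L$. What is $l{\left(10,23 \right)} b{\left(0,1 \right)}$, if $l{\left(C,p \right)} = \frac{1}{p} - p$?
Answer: $- \frac{1584}{23} \approx -68.87$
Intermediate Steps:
$b{\left(L,m \right)} = 3 + L + L m$ ($b{\left(L,m \right)} = 3 + \left(m L + L\right) = 3 + \left(L m + L\right) = 3 + \left(L + L m\right) = 3 + L + L m$)
$l{\left(10,23 \right)} b{\left(0,1 \right)} = \left(\frac{1}{23} - 23\right) \left(3 + 0 + 0 \cdot 1\right) = \left(\frac{1}{23} - 23\right) \left(3 + 0 + 0\right) = \left(- \frac{528}{23}\right) 3 = - \frac{1584}{23}$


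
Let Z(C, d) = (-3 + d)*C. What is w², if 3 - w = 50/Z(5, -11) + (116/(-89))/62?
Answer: 5204179600/372991969 ≈ 13.953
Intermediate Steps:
Z(C, d) = C*(-3 + d)
w = 72140/19313 (w = 3 - (50/((5*(-3 - 11))) + (116/(-89))/62) = 3 - (50/((5*(-14))) + (116*(-1/89))*(1/62)) = 3 - (50/(-70) - 116/89*1/62) = 3 - (50*(-1/70) - 58/2759) = 3 - (-5/7 - 58/2759) = 3 - 1*(-14201/19313) = 3 + 14201/19313 = 72140/19313 ≈ 3.7353)
w² = (72140/19313)² = 5204179600/372991969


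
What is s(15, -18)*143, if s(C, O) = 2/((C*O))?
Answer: -143/135 ≈ -1.0593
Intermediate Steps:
s(C, O) = 2/(C*O) (s(C, O) = 2*(1/(C*O)) = 2/(C*O))
s(15, -18)*143 = (2/(15*(-18)))*143 = (2*(1/15)*(-1/18))*143 = -1/135*143 = -143/135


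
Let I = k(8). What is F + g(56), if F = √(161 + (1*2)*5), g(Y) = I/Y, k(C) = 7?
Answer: ⅛ + 3*√19 ≈ 13.202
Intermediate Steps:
I = 7
g(Y) = 7/Y
F = 3*√19 (F = √(161 + 2*5) = √(161 + 10) = √171 = 3*√19 ≈ 13.077)
F + g(56) = 3*√19 + 7/56 = 3*√19 + 7*(1/56) = 3*√19 + ⅛ = ⅛ + 3*√19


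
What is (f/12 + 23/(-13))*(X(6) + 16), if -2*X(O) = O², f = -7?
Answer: 367/78 ≈ 4.7051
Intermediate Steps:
X(O) = -O²/2
(f/12 + 23/(-13))*(X(6) + 16) = (-7/12 + 23/(-13))*(-½*6² + 16) = (-7*1/12 + 23*(-1/13))*(-½*36 + 16) = (-7/12 - 23/13)*(-18 + 16) = -367/156*(-2) = 367/78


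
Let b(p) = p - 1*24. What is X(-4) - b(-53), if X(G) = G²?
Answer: 93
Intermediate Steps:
b(p) = -24 + p (b(p) = p - 24 = -24 + p)
X(-4) - b(-53) = (-4)² - (-24 - 53) = 16 - 1*(-77) = 16 + 77 = 93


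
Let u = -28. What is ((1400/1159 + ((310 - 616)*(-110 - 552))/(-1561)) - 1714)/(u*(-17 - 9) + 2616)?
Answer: -1666781317/3024980728 ≈ -0.55101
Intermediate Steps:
((1400/1159 + ((310 - 616)*(-110 - 552))/(-1561)) - 1714)/(u*(-17 - 9) + 2616) = ((1400/1159 + ((310 - 616)*(-110 - 552))/(-1561)) - 1714)/(-28*(-17 - 9) + 2616) = ((1400*(1/1159) - 306*(-662)*(-1/1561)) - 1714)/(-28*(-26) + 2616) = ((1400/1159 + 202572*(-1/1561)) - 1714)/(728 + 2616) = ((1400/1159 - 202572/1561) - 1714)/3344 = (-232595548/1809199 - 1714)*(1/3344) = -3333562634/1809199*1/3344 = -1666781317/3024980728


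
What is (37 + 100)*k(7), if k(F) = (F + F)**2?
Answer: 26852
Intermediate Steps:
k(F) = 4*F**2 (k(F) = (2*F)**2 = 4*F**2)
(37 + 100)*k(7) = (37 + 100)*(4*7**2) = 137*(4*49) = 137*196 = 26852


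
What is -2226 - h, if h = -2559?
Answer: 333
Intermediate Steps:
-2226 - h = -2226 - 1*(-2559) = -2226 + 2559 = 333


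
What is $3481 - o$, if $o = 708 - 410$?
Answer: $3183$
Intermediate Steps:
$o = 298$
$3481 - o = 3481 - 298 = 3183$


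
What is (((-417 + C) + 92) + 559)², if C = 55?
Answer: 83521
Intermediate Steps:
(((-417 + C) + 92) + 559)² = (((-417 + 55) + 92) + 559)² = ((-362 + 92) + 559)² = (-270 + 559)² = 289² = 83521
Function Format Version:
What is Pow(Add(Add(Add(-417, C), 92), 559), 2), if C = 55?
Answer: 83521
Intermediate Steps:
Pow(Add(Add(Add(-417, C), 92), 559), 2) = Pow(Add(Add(Add(-417, 55), 92), 559), 2) = Pow(Add(Add(-362, 92), 559), 2) = Pow(Add(-270, 559), 2) = Pow(289, 2) = 83521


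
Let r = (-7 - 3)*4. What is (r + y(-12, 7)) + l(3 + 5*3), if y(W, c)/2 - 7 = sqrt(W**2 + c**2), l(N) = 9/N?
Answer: -51/2 + 2*sqrt(193) ≈ 2.2849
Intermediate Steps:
y(W, c) = 14 + 2*sqrt(W**2 + c**2)
r = -40 (r = -10*4 = -40)
(r + y(-12, 7)) + l(3 + 5*3) = (-40 + (14 + 2*sqrt((-12)**2 + 7**2))) + 9/(3 + 5*3) = (-40 + (14 + 2*sqrt(144 + 49))) + 9/(3 + 15) = (-40 + (14 + 2*sqrt(193))) + 9/18 = (-26 + 2*sqrt(193)) + 9*(1/18) = (-26 + 2*sqrt(193)) + 1/2 = -51/2 + 2*sqrt(193)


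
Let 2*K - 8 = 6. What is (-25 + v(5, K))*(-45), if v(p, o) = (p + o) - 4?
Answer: 765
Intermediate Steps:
K = 7 (K = 4 + (½)*6 = 4 + 3 = 7)
v(p, o) = -4 + o + p (v(p, o) = (o + p) - 4 = -4 + o + p)
(-25 + v(5, K))*(-45) = (-25 + (-4 + 7 + 5))*(-45) = (-25 + 8)*(-45) = -17*(-45) = 765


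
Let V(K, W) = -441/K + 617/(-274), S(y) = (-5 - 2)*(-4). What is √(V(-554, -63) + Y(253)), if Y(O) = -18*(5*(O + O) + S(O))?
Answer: I*√66311285746898/37949 ≈ 214.58*I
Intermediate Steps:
S(y) = 28 (S(y) = -7*(-4) = 28)
V(K, W) = -617/274 - 441/K (V(K, W) = -441/K + 617*(-1/274) = -441/K - 617/274 = -617/274 - 441/K)
Y(O) = -504 - 180*O (Y(O) = -18*(5*(O + O) + 28) = -18*(5*(2*O) + 28) = -18*(10*O + 28) = -18*(28 + 10*O) = -504 - 180*O)
√(V(-554, -63) + Y(253)) = √((-617/274 - 441/(-554)) + (-504 - 180*253)) = √((-617/274 - 441*(-1/554)) + (-504 - 45540)) = √((-617/274 + 441/554) - 46044) = √(-55246/37949 - 46044) = √(-1747379002/37949) = I*√66311285746898/37949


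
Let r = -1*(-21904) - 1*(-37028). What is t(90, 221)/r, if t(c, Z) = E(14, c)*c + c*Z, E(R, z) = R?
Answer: 1175/3274 ≈ 0.35889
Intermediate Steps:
t(c, Z) = 14*c + Z*c (t(c, Z) = 14*c + c*Z = 14*c + Z*c)
r = 58932 (r = 21904 + 37028 = 58932)
t(90, 221)/r = (90*(14 + 221))/58932 = (90*235)*(1/58932) = 21150*(1/58932) = 1175/3274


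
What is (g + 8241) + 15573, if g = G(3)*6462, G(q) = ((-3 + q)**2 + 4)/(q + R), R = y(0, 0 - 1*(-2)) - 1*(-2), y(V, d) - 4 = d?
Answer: 287802/11 ≈ 26164.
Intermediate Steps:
y(V, d) = 4 + d
R = 8 (R = (4 + (0 - 1*(-2))) - 1*(-2) = (4 + (0 + 2)) + 2 = (4 + 2) + 2 = 6 + 2 = 8)
G(q) = (4 + (-3 + q)**2)/(8 + q) (G(q) = ((-3 + q)**2 + 4)/(q + 8) = (4 + (-3 + q)**2)/(8 + q))
g = 25848/11 (g = ((4 + (-3 + 3)**2)/(8 + 3))*6462 = ((4 + 0**2)/11)*6462 = ((4 + 0)/11)*6462 = ((1/11)*4)*6462 = (4/11)*6462 = 25848/11 ≈ 2349.8)
(g + 8241) + 15573 = (25848/11 + 8241) + 15573 = 116499/11 + 15573 = 287802/11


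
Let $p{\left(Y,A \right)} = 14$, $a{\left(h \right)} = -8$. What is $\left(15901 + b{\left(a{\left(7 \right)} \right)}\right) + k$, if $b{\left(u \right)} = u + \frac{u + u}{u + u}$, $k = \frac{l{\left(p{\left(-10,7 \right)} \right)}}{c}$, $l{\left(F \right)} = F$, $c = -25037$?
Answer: $\frac{397938064}{25037} \approx 15894.0$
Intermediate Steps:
$k = - \frac{14}{25037}$ ($k = \frac{14}{-25037} = 14 \left(- \frac{1}{25037}\right) = - \frac{14}{25037} \approx -0.00055917$)
$b{\left(u \right)} = 1 + u$ ($b{\left(u \right)} = u + \frac{2 u}{2 u} = u + 2 u \frac{1}{2 u} = u + 1 = 1 + u$)
$\left(15901 + b{\left(a{\left(7 \right)} \right)}\right) + k = \left(15901 + \left(1 - 8\right)\right) - \frac{14}{25037} = \left(15901 - 7\right) - \frac{14}{25037} = 15894 - \frac{14}{25037} = \frac{397938064}{25037}$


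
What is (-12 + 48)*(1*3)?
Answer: 108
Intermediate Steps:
(-12 + 48)*(1*3) = 36*3 = 108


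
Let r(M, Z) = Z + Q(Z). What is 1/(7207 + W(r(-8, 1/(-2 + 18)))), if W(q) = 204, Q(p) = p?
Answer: 1/7411 ≈ 0.00013493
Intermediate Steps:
r(M, Z) = 2*Z (r(M, Z) = Z + Z = 2*Z)
1/(7207 + W(r(-8, 1/(-2 + 18)))) = 1/(7207 + 204) = 1/7411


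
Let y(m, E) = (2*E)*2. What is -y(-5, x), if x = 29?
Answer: -116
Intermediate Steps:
y(m, E) = 4*E
-y(-5, x) = -4*29 = -1*116 = -116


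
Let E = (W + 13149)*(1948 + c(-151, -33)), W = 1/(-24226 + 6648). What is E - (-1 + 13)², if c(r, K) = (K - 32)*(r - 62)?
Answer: 214722520513/1034 ≈ 2.0766e+8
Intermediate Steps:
c(r, K) = (-62 + r)*(-32 + K) (c(r, K) = (-32 + K)*(-62 + r) = (-62 + r)*(-32 + K))
W = -1/17578 (W = 1/(-17578) = -1/17578 ≈ -5.6889e-5)
E = 214722669409/1034 (E = (-1/17578 + 13149)*(1948 + (1984 - 62*(-33) - 32*(-151) - 33*(-151))) = 231133121*(1948 + (1984 + 2046 + 4832 + 4983))/17578 = 231133121*(1948 + 13845)/17578 = (231133121/17578)*15793 = 214722669409/1034 ≈ 2.0766e+8)
E - (-1 + 13)² = 214722669409/1034 - (-1 + 13)² = 214722669409/1034 - 1*12² = 214722669409/1034 - 1*144 = 214722669409/1034 - 144 = 214722520513/1034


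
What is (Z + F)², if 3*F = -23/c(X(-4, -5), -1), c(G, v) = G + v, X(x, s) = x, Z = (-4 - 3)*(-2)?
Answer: 54289/225 ≈ 241.28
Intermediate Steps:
Z = 14 (Z = -7*(-2) = 14)
F = 23/15 (F = (-23/(-4 - 1))/3 = (-23/(-5))/3 = (-23*(-⅕))/3 = (⅓)*(23/5) = 23/15 ≈ 1.5333)
(Z + F)² = (14 + 23/15)² = (233/15)² = 54289/225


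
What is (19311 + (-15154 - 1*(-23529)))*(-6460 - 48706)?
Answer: -1527325876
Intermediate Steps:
(19311 + (-15154 - 1*(-23529)))*(-6460 - 48706) = (19311 + (-15154 + 23529))*(-55166) = (19311 + 8375)*(-55166) = 27686*(-55166) = -1527325876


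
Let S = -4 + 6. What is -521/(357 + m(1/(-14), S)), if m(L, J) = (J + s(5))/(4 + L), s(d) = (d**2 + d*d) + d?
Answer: -28655/20433 ≈ -1.4024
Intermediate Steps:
s(d) = d + 2*d**2 (s(d) = (d**2 + d**2) + d = 2*d**2 + d = d + 2*d**2)
S = 2
m(L, J) = (55 + J)/(4 + L) (m(L, J) = (J + 5*(1 + 2*5))/(4 + L) = (J + 5*(1 + 10))/(4 + L) = (J + 5*11)/(4 + L) = (J + 55)/(4 + L) = (55 + J)/(4 + L))
-521/(357 + m(1/(-14), S)) = -521/(357 + (55 + 2)/(4 + 1/(-14))) = -521/(357 + 57/(4 - 1/14)) = -521/(357 + 57/(55/14)) = -521/(357 + (14/55)*57) = -521/(357 + 798/55) = -521/20433/55 = -521*55/20433 = -28655/20433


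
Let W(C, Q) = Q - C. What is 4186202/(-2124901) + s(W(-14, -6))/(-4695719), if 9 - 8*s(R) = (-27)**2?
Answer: -19657037028148/9977937998819 ≈ -1.9701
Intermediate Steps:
s(R) = -90 (s(R) = 9/8 - 1/8*(-27)**2 = 9/8 - 1/8*729 = 9/8 - 729/8 = -90)
4186202/(-2124901) + s(W(-14, -6))/(-4695719) = 4186202/(-2124901) - 90/(-4695719) = 4186202*(-1/2124901) - 90*(-1/4695719) = -4186202/2124901 + 90/4695719 = -19657037028148/9977937998819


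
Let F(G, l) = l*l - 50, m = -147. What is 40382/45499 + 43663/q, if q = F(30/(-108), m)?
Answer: 2857218375/980912941 ≈ 2.9128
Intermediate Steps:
F(G, l) = -50 + l² (F(G, l) = l² - 50 = -50 + l²)
q = 21559 (q = -50 + (-147)² = -50 + 21609 = 21559)
40382/45499 + 43663/q = 40382/45499 + 43663/21559 = 2857218375/980912941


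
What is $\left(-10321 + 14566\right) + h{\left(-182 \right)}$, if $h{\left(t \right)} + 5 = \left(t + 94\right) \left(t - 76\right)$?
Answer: $26944$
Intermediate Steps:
$h{\left(t \right)} = -5 + \left(-76 + t\right) \left(94 + t\right)$ ($h{\left(t \right)} = -5 + \left(t + 94\right) \left(t - 76\right) = -5 + \left(94 + t\right) \left(-76 + t\right) = -5 + \left(-76 + t\right) \left(94 + t\right)$)
$\left(-10321 + 14566\right) + h{\left(-182 \right)} = \left(-10321 + 14566\right) + \left(-7149 + \left(-182\right)^{2} + 18 \left(-182\right)\right) = 4245 - -22699 = 4245 + 22699 = 26944$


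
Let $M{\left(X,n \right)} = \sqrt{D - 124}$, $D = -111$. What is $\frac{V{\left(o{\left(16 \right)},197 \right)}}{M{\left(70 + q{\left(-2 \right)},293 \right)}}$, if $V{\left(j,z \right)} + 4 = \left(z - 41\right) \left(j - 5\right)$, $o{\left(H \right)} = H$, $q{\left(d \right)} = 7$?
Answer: $- \frac{1712 i \sqrt{235}}{235} \approx - 111.68 i$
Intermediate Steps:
$V{\left(j,z \right)} = -4 + \left(-41 + z\right) \left(-5 + j\right)$ ($V{\left(j,z \right)} = -4 + \left(z - 41\right) \left(j - 5\right) = -4 + \left(-41 + z\right) \left(-5 + j\right)$)
$M{\left(X,n \right)} = i \sqrt{235}$ ($M{\left(X,n \right)} = \sqrt{-111 - 124} = \sqrt{-235} = i \sqrt{235}$)
$\frac{V{\left(o{\left(16 \right)},197 \right)}}{M{\left(70 + q{\left(-2 \right)},293 \right)}} = \frac{201 - 656 - 985 + 16 \cdot 197}{i \sqrt{235}} = \left(201 - 656 - 985 + 3152\right) \left(- \frac{i \sqrt{235}}{235}\right) = 1712 \left(- \frac{i \sqrt{235}}{235}\right) = - \frac{1712 i \sqrt{235}}{235}$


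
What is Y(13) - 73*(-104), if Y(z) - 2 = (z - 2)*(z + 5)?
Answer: 7792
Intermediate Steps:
Y(z) = 2 + (-2 + z)*(5 + z) (Y(z) = 2 + (z - 2)*(z + 5) = 2 + (-2 + z)*(5 + z))
Y(13) - 73*(-104) = (-8 + 13² + 3*13) - 73*(-104) = (-8 + 169 + 39) + 7592 = 200 + 7592 = 7792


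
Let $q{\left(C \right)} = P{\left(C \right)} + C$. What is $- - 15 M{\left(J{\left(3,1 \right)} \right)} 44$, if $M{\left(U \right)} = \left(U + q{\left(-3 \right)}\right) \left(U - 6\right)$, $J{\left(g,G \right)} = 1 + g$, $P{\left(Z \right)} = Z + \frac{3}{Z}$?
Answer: $3960$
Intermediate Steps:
$q{\left(C \right)} = 2 C + \frac{3}{C}$ ($q{\left(C \right)} = \left(C + \frac{3}{C}\right) + C = 2 C + \frac{3}{C}$)
$M{\left(U \right)} = \left(-7 + U\right) \left(-6 + U\right)$ ($M{\left(U \right)} = \left(U + \left(2 \left(-3\right) + \frac{3}{-3}\right)\right) \left(U - 6\right) = \left(U + \left(-6 + 3 \left(- \frac{1}{3}\right)\right)\right) \left(-6 + U\right) = \left(U - 7\right) \left(-6 + U\right) = \left(-7 + U\right) \left(-6 + U\right)$)
$- - 15 M{\left(J{\left(3,1 \right)} \right)} 44 = - - 15 \left(42 + \left(1 + 3\right)^{2} - 13 \left(1 + 3\right)\right) 44 = - - 15 \left(42 + 4^{2} - 52\right) 44 = - - 15 \left(42 + 16 - 52\right) 44 = - \left(-15\right) 6 \cdot 44 = - \left(-90\right) 44 = \left(-1\right) \left(-3960\right) = 3960$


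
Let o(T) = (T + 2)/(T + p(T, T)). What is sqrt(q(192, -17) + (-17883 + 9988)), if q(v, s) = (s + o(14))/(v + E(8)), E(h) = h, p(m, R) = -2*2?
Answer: I*sqrt(78950770)/100 ≈ 88.854*I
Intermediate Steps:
p(m, R) = -4
o(T) = (2 + T)/(-4 + T) (o(T) = (T + 2)/(T - 4) = (2 + T)/(-4 + T))
q(v, s) = (8/5 + s)/(8 + v) (q(v, s) = (s + (2 + 14)/(-4 + 14))/(v + 8) = (s + 16/10)/(8 + v) = (s + (1/10)*16)/(8 + v) = (s + 8/5)/(8 + v) = (8/5 + s)/(8 + v))
sqrt(q(192, -17) + (-17883 + 9988)) = sqrt((8/5 - 17)/(8 + 192) + (-17883 + 9988)) = sqrt(-77/5/200 - 7895) = sqrt((1/200)*(-77/5) - 7895) = sqrt(-77/1000 - 7895) = sqrt(-7895077/1000) = I*sqrt(78950770)/100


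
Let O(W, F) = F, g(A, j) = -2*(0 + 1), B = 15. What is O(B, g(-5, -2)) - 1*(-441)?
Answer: 439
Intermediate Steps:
g(A, j) = -2 (g(A, j) = -2*1 = -2)
O(B, g(-5, -2)) - 1*(-441) = -2 - 1*(-441) = -2 + 441 = 439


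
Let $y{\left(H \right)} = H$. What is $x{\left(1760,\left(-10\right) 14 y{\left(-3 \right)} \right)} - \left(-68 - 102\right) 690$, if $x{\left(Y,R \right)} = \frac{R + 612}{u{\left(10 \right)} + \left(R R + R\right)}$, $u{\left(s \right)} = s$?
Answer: $\frac{10371080016}{88415} \approx 1.173 \cdot 10^{5}$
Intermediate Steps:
$x{\left(Y,R \right)} = \frac{612 + R}{10 + R + R^{2}}$ ($x{\left(Y,R \right)} = \frac{R + 612}{10 + \left(R R + R\right)} = \frac{612 + R}{10 + \left(R^{2} + R\right)} = \frac{612 + R}{10 + \left(R + R^{2}\right)} = \frac{612 + R}{10 + R + R^{2}}$)
$x{\left(1760,\left(-10\right) 14 y{\left(-3 \right)} \right)} - \left(-68 - 102\right) 690 = \frac{612 + \left(-10\right) 14 \left(-3\right)}{10 + \left(-10\right) 14 \left(-3\right) + \left(\left(-10\right) 14 \left(-3\right)\right)^{2}} - \left(-68 - 102\right) 690 = \frac{612 - -420}{10 - -420 + \left(\left(-140\right) \left(-3\right)\right)^{2}} - \left(-170\right) 690 = \frac{612 + 420}{10 + 420 + 420^{2}} - -117300 = \frac{1}{10 + 420 + 176400} \cdot 1032 + 117300 = \frac{1}{176830} \cdot 1032 + 117300 = \frac{516}{88415} + 117300 = \frac{10371080016}{88415}$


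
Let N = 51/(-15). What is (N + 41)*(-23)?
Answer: -4324/5 ≈ -864.80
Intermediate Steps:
N = -17/5 (N = 51*(-1/15) = -17/5 ≈ -3.4000)
(N + 41)*(-23) = (-17/5 + 41)*(-23) = (188/5)*(-23) = -4324/5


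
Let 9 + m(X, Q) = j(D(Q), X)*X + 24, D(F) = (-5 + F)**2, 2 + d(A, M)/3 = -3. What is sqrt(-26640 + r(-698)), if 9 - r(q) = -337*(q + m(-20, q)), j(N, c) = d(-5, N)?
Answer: I*sqrt(155702) ≈ 394.59*I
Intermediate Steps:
d(A, M) = -15 (d(A, M) = -6 + 3*(-3) = -6 - 9 = -15)
j(N, c) = -15
m(X, Q) = 15 - 15*X (m(X, Q) = -9 + (-15*X + 24) = -9 + (24 - 15*X) = 15 - 15*X)
r(q) = 106164 + 337*q (r(q) = 9 - (-337)*(q + (15 - 15*(-20))) = 9 - (-337)*(q + (15 + 300)) = 9 - (-337)*(q + 315) = 9 - (-337)*(315 + q) = 9 - (-106155 - 337*q) = 9 + (106155 + 337*q) = 106164 + 337*q)
sqrt(-26640 + r(-698)) = sqrt(-26640 + (106164 + 337*(-698))) = sqrt(-26640 + (106164 - 235226)) = sqrt(-26640 - 129062) = sqrt(-155702) = I*sqrt(155702)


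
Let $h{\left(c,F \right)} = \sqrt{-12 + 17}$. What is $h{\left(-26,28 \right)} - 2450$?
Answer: $-2450 + \sqrt{5} \approx -2447.8$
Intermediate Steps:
$h{\left(c,F \right)} = \sqrt{5}$
$h{\left(-26,28 \right)} - 2450 = \sqrt{5} - 2450 = -2450 + \sqrt{5}$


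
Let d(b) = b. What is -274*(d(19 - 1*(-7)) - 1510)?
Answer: 406616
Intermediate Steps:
-274*(d(19 - 1*(-7)) - 1510) = -274*((19 - 1*(-7)) - 1510) = -274*((19 + 7) - 1510) = -274*(26 - 1510) = -274*(-1484) = 406616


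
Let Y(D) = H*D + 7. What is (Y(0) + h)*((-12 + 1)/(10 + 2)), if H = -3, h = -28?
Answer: 77/4 ≈ 19.250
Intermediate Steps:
Y(D) = 7 - 3*D (Y(D) = -3*D + 7 = 7 - 3*D)
(Y(0) + h)*((-12 + 1)/(10 + 2)) = ((7 - 3*0) - 28)*((-12 + 1)/(10 + 2)) = ((7 + 0) - 28)*(-11/12) = (7 - 28)*(-11*1/12) = -21*(-11/12) = 77/4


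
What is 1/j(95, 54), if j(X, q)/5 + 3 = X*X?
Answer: 1/45110 ≈ 2.2168e-5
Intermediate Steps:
j(X, q) = -15 + 5*X**2 (j(X, q) = -15 + 5*(X*X) = -15 + 5*X**2)
1/j(95, 54) = 1/(-15 + 5*95**2) = 1/(-15 + 5*9025) = 1/(-15 + 45125) = 1/45110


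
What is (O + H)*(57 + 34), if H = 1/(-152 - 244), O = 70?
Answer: 2522429/396 ≈ 6369.8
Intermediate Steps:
H = -1/396 (H = 1/(-396) = -1/396 ≈ -0.0025253)
(O + H)*(57 + 34) = (70 - 1/396)*(57 + 34) = (27719/396)*91 = 2522429/396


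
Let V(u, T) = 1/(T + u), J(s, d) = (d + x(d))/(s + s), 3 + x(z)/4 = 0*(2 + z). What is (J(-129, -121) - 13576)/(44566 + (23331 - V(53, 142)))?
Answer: -227660875/1138632604 ≈ -0.19994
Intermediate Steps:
x(z) = -12 (x(z) = -12 + 4*(0*(2 + z)) = -12 + 4*0 = -12 + 0 = -12)
J(s, d) = (-12 + d)/(2*s) (J(s, d) = (d - 12)/(s + s) = (-12 + d)/((2*s)) = (-12 + d)*(1/(2*s)) = (-12 + d)/(2*s))
(J(-129, -121) - 13576)/(44566 + (23331 - V(53, 142))) = ((½)*(-12 - 121)/(-129) - 13576)/(44566 + (23331 - 1/(142 + 53))) = ((½)*(-1/129)*(-133) - 13576)/(44566 + (23331 - 1/195)) = (133/258 - 13576)/(44566 + (23331 - 1*1/195)) = -3502475/(258*(44566 + (23331 - 1/195))) = -3502475/(258*(44566 + 4549544/195)) = -3502475/(258*13239914/195) = -3502475/258*195/13239914 = -227660875/1138632604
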